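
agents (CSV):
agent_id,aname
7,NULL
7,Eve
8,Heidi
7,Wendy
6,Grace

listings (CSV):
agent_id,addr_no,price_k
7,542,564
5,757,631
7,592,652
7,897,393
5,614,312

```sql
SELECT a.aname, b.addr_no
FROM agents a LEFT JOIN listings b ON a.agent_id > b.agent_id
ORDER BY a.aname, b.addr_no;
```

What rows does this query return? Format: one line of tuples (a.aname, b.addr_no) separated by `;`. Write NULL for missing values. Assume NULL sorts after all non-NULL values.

(Eve, 614); (Eve, 757); (Grace, 614); (Grace, 757); (Heidi, 542); (Heidi, 592); (Heidi, 614); (Heidi, 757); (Heidi, 897); (Wendy, 614); (Wendy, 757); (NULL, 614); (NULL, 757)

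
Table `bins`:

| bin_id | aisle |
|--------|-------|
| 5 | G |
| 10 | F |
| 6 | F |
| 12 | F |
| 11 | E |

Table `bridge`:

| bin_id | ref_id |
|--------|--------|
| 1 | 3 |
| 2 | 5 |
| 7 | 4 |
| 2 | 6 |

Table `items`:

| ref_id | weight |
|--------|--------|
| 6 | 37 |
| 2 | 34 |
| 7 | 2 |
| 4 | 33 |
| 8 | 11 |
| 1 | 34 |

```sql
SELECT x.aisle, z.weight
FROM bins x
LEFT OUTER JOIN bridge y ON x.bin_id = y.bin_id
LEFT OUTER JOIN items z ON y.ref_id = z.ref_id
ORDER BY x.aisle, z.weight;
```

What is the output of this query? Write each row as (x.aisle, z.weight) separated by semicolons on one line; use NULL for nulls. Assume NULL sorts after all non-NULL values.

(E, NULL); (F, NULL); (F, NULL); (F, NULL); (G, NULL)

Joins associate left-to-right: bins LEFT JOIN bridge on bin_id gives 5 intermediate row(s).
Then LEFT JOIN `items z` on ref_id: each of those 5 rows is kept; rows whose y.ref_id has no match in z get NULL for z's columns.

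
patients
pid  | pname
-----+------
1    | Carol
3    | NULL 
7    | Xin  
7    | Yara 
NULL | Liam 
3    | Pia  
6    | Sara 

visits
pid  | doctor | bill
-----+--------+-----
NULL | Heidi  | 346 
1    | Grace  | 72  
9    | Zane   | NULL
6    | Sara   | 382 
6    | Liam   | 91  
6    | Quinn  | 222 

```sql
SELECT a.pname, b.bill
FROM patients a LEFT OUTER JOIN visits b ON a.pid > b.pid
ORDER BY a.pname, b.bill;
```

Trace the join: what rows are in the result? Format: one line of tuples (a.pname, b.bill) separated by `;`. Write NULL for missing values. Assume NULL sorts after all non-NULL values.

LEFT JOIN keeps every row from `patients`; unmatched rows get NULL for `visits`'s columns.
Matching on a.pid > b.pid. A NULL in a compared column never satisfies the condition.
- a[0] pid=1 → no match; kept with NULLs on the b side.
- a[1] pid=3 → 1 match(es) in b → 1 row(s).
- a[2] pid=7 → 4 match(es) in b → 4 row(s).
- a[3] pid=7 → 4 match(es) in b → 4 row(s).
- a[4] pid=NULL → no match; kept with NULLs on the b side.
- a[5] pid=3 → 1 match(es) in b → 1 row(s).
- a[6] pid=6 → 1 match(es) in b → 1 row(s).

(Carol, NULL); (Liam, NULL); (Pia, 72); (Sara, 72); (Xin, 72); (Xin, 91); (Xin, 222); (Xin, 382); (Yara, 72); (Yara, 91); (Yara, 222); (Yara, 382); (NULL, 72)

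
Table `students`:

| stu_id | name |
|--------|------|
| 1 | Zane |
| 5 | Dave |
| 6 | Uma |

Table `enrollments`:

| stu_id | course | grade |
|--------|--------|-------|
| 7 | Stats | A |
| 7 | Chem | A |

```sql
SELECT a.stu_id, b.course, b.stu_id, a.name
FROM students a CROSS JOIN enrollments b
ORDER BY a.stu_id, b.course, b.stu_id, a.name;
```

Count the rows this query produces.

6

CROSS JOIN pairs every row of `students` with every row of `enrollments`: 3 × 2 = 6 rows.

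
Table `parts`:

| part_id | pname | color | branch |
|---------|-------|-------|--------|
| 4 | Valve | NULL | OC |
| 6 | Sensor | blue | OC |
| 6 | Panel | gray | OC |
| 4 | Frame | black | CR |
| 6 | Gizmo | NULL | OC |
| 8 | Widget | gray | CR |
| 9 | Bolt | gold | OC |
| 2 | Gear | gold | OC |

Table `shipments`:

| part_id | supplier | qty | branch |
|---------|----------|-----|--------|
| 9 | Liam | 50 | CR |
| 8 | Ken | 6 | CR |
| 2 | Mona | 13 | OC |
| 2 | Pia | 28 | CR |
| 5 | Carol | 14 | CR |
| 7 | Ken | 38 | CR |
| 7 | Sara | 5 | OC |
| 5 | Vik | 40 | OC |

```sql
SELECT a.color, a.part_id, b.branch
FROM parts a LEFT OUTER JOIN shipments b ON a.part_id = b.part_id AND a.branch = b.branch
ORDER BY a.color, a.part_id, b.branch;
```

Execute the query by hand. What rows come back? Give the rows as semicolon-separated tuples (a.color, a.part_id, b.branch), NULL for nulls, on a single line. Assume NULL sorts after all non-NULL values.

(black, 4, NULL); (blue, 6, NULL); (gold, 2, OC); (gold, 9, NULL); (gray, 6, NULL); (gray, 8, CR); (NULL, 4, NULL); (NULL, 6, NULL)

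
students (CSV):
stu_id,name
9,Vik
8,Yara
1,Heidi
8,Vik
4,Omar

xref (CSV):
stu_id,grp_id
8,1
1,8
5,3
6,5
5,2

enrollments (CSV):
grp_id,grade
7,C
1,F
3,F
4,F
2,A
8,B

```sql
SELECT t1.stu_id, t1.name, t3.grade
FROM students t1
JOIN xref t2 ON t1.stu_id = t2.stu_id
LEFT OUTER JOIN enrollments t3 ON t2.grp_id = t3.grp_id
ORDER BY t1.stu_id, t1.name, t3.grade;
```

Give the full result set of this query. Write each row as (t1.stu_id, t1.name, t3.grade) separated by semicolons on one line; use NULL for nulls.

(1, Heidi, B); (8, Vik, F); (8, Yara, F)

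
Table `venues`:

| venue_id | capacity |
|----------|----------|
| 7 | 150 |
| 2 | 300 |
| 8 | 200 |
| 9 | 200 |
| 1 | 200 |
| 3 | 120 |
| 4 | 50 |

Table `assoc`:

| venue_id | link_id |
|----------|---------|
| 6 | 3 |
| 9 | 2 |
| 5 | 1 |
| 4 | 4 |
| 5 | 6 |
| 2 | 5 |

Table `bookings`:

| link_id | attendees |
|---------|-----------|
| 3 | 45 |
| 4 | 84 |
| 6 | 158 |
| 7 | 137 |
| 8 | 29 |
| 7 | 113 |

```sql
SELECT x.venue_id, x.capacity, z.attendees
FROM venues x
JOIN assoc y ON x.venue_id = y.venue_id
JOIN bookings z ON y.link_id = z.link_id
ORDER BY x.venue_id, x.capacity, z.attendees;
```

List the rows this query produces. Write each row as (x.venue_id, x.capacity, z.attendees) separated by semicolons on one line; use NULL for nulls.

(4, 50, 84)

Step 1 — x INNER JOIN y on venue_id → 3 row(s).
Then INNER JOIN `bookings z` on link_id: keep only rows whose y.link_id appears in z.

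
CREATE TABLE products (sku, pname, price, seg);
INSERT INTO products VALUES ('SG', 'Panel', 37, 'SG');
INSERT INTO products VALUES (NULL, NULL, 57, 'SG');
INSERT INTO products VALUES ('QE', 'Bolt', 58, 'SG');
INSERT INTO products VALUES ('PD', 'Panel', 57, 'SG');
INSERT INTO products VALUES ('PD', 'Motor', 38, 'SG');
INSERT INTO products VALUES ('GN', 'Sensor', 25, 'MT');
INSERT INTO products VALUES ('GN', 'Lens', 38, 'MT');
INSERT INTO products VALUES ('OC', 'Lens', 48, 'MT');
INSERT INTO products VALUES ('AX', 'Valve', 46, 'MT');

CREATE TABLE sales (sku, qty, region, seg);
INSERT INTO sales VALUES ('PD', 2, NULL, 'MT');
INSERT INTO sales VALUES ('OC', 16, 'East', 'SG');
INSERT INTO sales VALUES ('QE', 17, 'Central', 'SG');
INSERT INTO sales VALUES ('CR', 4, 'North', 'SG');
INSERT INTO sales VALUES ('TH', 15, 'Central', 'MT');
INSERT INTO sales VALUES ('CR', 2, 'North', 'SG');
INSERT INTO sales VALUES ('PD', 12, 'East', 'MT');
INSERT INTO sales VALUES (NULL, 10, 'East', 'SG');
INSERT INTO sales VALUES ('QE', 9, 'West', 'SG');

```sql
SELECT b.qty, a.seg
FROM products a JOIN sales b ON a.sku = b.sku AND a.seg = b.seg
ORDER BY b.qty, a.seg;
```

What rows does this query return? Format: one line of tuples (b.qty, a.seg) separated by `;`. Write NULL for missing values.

INNER JOIN keeps only pairs where the ON condition holds.
Matching on a.sku = b.sku AND a.seg = b.seg. A NULL in a compared column never satisfies the condition.
- sku=SG, seg=SG: no matching b row, dropped.
- sku=NULL, seg=SG: no matching b row, dropped.
- sku=QE, seg=SG: 2 matching b row(s), so 2 row(s) emitted.
- sku=PD, seg=SG: no matching b row, dropped.
- sku=PD, seg=SG: no matching b row, dropped.
- sku=GN, seg=MT: no matching b row, dropped.
- sku=GN, seg=MT: no matching b row, dropped.
- sku=OC, seg=MT: no matching b row, dropped.
- sku=AX, seg=MT: no matching b row, dropped.
After projecting and ordering:
b.qty | a.seg
9 | SG
17 | SG

(9, SG); (17, SG)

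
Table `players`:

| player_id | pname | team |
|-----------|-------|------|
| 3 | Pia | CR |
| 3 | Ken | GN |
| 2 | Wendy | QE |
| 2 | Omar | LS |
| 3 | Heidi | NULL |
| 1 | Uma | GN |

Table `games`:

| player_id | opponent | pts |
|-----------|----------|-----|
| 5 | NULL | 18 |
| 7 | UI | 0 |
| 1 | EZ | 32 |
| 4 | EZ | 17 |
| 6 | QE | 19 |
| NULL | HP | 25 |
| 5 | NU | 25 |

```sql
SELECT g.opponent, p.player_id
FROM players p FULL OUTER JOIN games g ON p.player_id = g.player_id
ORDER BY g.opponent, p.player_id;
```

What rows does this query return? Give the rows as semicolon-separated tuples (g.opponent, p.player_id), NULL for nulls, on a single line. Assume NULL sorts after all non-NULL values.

(EZ, 1); (EZ, NULL); (HP, NULL); (NU, NULL); (QE, NULL); (UI, NULL); (NULL, 2); (NULL, 2); (NULL, 3); (NULL, 3); (NULL, 3); (NULL, NULL)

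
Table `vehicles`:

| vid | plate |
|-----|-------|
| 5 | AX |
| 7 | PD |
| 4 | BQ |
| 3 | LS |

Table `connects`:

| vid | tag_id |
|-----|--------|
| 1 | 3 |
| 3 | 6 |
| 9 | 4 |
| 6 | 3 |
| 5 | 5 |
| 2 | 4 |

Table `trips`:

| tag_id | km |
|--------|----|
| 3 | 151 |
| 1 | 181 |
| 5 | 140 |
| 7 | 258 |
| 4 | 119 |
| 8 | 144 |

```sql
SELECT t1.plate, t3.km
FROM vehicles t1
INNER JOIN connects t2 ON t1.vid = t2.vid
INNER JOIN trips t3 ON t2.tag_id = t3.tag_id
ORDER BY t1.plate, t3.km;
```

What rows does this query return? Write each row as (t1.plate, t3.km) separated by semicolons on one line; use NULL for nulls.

(AX, 140)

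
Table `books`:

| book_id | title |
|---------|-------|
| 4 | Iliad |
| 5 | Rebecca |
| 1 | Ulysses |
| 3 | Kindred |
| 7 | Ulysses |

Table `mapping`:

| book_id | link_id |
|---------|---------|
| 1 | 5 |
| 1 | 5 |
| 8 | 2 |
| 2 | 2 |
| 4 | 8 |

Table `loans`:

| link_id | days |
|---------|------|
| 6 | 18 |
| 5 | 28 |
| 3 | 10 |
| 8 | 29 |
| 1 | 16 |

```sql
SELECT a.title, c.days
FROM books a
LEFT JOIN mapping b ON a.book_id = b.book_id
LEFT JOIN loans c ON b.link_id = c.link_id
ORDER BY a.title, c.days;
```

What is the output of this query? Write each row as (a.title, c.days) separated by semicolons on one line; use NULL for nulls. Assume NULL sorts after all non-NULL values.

(Iliad, 29); (Kindred, NULL); (Rebecca, NULL); (Ulysses, 28); (Ulysses, 28); (Ulysses, NULL)

Step 1 — a LEFT JOIN b on book_id → 6 row(s).
Then LEFT JOIN `loans c` on link_id: each of those 6 rows is kept; rows whose b.link_id has no match in c get NULL for c's columns.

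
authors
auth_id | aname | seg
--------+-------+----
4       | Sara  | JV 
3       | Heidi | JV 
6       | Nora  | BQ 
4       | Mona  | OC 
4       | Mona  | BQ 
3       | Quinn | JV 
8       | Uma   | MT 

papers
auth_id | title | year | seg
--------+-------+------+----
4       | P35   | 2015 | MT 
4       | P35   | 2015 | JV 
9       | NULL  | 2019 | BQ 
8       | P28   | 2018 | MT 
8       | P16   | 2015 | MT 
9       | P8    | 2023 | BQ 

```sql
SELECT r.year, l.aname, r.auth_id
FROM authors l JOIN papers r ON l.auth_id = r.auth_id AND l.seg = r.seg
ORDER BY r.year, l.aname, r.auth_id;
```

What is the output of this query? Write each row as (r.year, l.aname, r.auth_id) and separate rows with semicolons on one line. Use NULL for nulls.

INNER JOIN keeps only pairs where the ON condition holds.
Matching on l.auth_id = r.auth_id AND l.seg = r.seg.
Matched pairs: 3.

(2015, Sara, 4); (2015, Uma, 8); (2018, Uma, 8)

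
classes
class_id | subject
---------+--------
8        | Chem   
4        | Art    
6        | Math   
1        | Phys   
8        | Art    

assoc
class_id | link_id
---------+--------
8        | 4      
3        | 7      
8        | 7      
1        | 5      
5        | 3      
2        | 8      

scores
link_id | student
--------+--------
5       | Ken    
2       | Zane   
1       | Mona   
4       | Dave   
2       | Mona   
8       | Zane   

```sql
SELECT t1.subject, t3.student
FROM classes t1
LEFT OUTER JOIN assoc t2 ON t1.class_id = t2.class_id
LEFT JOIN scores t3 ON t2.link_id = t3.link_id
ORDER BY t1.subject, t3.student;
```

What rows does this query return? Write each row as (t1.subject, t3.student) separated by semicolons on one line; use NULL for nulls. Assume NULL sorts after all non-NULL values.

(Art, Dave); (Art, NULL); (Art, NULL); (Chem, Dave); (Chem, NULL); (Math, NULL); (Phys, Ken)

Evaluate left to right. First `classes t1 LEFT JOIN assoc t2` on class_id: 7 row(s).
Then LEFT JOIN `scores t3` on link_id: each of those 7 rows is kept; rows whose t2.link_id has no match in t3 get NULL for t3's columns.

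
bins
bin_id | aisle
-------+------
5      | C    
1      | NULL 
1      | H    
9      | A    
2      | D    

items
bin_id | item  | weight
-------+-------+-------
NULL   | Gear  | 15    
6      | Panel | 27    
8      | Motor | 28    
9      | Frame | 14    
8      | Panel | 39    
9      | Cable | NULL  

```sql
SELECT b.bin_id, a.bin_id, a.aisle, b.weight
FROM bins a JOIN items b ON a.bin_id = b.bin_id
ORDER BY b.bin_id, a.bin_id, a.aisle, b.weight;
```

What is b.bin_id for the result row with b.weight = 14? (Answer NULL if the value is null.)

9

INNER JOIN keeps only pairs where the ON condition holds.
Matching on a.bin_id = b.bin_id. A NULL in a compared column never satisfies the condition.
Matched pairs: 2.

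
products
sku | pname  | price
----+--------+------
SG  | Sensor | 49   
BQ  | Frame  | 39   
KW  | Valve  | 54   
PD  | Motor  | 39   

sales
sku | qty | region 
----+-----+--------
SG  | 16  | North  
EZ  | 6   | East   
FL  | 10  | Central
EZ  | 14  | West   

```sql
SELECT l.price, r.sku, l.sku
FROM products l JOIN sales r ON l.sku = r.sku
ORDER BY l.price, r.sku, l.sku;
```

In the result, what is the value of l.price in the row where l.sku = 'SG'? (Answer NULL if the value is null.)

INNER JOIN keeps only pairs where the ON condition holds.
Matching on l.sku = r.sku.
Matched pairs: 1.

49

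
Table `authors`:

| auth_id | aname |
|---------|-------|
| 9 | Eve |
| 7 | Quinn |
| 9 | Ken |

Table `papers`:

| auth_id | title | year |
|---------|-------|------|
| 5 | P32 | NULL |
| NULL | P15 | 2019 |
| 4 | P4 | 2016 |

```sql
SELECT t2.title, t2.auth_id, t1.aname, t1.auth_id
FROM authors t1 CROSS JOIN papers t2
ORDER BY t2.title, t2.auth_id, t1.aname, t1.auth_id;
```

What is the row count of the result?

9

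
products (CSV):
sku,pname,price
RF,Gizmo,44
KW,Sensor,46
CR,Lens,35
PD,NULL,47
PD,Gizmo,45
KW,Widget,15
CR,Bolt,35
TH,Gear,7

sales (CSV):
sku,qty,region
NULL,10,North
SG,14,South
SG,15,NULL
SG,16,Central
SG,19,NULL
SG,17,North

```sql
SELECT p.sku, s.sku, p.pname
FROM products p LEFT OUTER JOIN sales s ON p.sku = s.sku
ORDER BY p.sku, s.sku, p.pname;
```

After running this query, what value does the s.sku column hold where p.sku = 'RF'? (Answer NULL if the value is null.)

NULL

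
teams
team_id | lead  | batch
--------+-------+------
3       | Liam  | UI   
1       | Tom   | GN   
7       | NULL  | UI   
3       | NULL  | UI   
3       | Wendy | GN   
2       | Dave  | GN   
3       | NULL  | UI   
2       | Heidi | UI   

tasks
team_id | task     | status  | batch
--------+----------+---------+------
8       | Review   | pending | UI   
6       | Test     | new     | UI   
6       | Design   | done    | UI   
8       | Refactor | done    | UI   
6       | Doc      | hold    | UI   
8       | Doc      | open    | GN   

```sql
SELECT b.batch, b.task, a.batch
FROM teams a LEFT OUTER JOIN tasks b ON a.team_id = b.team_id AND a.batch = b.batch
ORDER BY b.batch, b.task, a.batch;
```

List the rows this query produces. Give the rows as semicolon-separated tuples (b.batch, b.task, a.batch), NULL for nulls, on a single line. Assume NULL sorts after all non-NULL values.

LEFT JOIN keeps every row from `teams`; unmatched rows get NULL for `tasks`'s columns.
Matching on a.team_id = b.team_id AND a.batch = b.batch.
Matched pairs: 0; unmatched a rows kept: 8.

(NULL, NULL, GN); (NULL, NULL, GN); (NULL, NULL, GN); (NULL, NULL, UI); (NULL, NULL, UI); (NULL, NULL, UI); (NULL, NULL, UI); (NULL, NULL, UI)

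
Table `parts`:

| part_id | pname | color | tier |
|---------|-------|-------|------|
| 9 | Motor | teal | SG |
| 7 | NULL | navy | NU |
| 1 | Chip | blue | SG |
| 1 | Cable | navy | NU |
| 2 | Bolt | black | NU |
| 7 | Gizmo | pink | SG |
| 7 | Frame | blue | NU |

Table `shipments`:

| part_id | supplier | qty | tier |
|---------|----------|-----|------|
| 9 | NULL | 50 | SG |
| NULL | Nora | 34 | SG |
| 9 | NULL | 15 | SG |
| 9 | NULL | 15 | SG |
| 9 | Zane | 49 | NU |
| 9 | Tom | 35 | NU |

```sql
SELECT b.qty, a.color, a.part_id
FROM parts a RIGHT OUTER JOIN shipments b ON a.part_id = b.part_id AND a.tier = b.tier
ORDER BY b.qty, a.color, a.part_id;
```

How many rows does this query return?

6

RIGHT JOIN keeps every row from `shipments`; unmatched rows get NULL for `parts`'s columns.
Matching on a.part_id = b.part_id AND a.tier = b.tier. A NULL in a compared column never satisfies the condition.
Matched pairs: 3; unmatched b rows kept: 3.
Total: 3 matched + 3 padded = 6 rows.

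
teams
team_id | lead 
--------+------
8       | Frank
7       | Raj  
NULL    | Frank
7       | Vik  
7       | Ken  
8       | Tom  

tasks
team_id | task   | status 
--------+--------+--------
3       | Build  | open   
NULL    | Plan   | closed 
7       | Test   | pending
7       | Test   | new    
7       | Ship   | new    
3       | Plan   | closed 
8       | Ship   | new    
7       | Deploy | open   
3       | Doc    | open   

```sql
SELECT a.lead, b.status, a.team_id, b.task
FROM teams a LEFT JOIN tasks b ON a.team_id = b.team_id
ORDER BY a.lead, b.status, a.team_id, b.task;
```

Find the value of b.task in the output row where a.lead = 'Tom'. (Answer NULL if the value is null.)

Ship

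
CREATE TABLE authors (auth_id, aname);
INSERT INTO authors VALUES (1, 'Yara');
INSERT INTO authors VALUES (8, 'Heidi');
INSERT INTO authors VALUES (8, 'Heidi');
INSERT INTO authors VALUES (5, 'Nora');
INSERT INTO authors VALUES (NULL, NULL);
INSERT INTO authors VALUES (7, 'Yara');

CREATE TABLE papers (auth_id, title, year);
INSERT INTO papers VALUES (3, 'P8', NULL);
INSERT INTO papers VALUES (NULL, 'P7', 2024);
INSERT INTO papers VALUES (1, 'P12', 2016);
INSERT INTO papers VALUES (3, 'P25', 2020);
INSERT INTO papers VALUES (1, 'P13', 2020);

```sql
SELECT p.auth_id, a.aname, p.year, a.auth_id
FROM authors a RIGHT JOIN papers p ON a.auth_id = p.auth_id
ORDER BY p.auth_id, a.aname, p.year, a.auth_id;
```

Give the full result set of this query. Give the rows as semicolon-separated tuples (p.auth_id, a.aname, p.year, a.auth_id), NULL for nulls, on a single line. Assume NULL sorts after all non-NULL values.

RIGHT JOIN keeps every row from `papers`; unmatched rows get NULL for `authors`'s columns.
Matching on a.auth_id = p.auth_id. A NULL in a compared column never satisfies the condition.
- auth_id=1: 2 matching p row(s), so 2 row(s) emitted.
- auth_id=8: no matching p row.
- auth_id=8: no matching p row.
- auth_id=5: no matching p row.
- auth_id=NULL: no matching p row.
- auth_id=7: no matching p row.
- 3 p row(s) had no a match → kept, a columns NULL.
After projecting and ordering:
p.auth_id | a.aname | p.year | a.auth_id
1 | Yara | 2016 | 1
1 | Yara | 2020 | 1
3 | NULL | 2020 | NULL
3 | NULL | NULL | NULL
NULL | NULL | 2024 | NULL

(1, Yara, 2016, 1); (1, Yara, 2020, 1); (3, NULL, 2020, NULL); (3, NULL, NULL, NULL); (NULL, NULL, 2024, NULL)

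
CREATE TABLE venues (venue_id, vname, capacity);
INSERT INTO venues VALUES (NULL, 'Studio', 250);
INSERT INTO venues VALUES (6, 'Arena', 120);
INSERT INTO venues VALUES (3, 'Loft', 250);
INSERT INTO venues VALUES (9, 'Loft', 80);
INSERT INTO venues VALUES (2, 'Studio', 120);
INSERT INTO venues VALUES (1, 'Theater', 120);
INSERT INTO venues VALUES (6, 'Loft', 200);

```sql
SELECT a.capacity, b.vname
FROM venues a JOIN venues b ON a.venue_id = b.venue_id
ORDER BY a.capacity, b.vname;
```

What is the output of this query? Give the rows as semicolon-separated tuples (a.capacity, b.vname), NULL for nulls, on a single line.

INNER JOIN keeps only pairs where the ON condition holds.
Matching on a.venue_id = b.venue_id. A NULL in a compared column never satisfies the condition.
- a row (venue_id=NULL): no match → dropped.
- a row (venue_id=6): matches 2 b row(s) → 2 output row(s).
- a row (venue_id=3): matches 1 b row(s) → 1 output row(s).
- a row (venue_id=9): matches 1 b row(s) → 1 output row(s).
- a row (venue_id=2): matches 1 b row(s) → 1 output row(s).
- a row (venue_id=1): matches 1 b row(s) → 1 output row(s).
- a row (venue_id=6): matches 2 b row(s) → 2 output row(s).
After projecting and ordering:
a.capacity | b.vname
80 | Loft
120 | Arena
120 | Loft
120 | Studio
120 | Theater
200 | Arena
200 | Loft
250 | Loft

(80, Loft); (120, Arena); (120, Loft); (120, Studio); (120, Theater); (200, Arena); (200, Loft); (250, Loft)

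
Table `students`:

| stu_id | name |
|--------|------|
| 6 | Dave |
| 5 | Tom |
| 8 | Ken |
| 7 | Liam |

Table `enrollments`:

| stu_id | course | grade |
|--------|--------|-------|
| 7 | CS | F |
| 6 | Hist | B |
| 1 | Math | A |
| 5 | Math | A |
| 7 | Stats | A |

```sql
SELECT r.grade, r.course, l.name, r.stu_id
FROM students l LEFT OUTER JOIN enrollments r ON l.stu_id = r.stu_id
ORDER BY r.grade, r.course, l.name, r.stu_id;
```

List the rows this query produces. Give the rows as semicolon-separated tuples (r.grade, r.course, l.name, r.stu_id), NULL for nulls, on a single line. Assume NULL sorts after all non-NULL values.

LEFT JOIN keeps every row from `students`; unmatched rows get NULL for `enrollments`'s columns.
Matching on l.stu_id = r.stu_id.
Matched pairs: 4; unmatched l rows kept: 1.

(A, Math, Tom, 5); (A, Stats, Liam, 7); (B, Hist, Dave, 6); (F, CS, Liam, 7); (NULL, NULL, Ken, NULL)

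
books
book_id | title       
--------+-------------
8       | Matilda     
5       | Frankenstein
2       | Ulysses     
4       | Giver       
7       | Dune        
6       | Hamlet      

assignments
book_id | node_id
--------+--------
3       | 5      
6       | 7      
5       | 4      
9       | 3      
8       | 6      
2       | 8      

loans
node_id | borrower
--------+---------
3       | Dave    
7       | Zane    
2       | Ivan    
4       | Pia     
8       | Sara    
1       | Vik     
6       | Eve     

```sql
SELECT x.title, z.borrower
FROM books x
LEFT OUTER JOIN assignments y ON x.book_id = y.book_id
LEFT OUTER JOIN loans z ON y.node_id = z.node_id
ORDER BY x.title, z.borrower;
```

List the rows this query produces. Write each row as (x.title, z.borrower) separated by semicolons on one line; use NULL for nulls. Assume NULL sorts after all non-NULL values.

(Dune, NULL); (Frankenstein, Pia); (Giver, NULL); (Hamlet, Zane); (Matilda, Eve); (Ulysses, Sara)

Joins associate left-to-right: books LEFT JOIN assignments on book_id gives 6 intermediate row(s).
Then LEFT JOIN `loans z` on node_id: each of those 6 rows is kept; rows whose y.node_id has no match in z get NULL for z's columns.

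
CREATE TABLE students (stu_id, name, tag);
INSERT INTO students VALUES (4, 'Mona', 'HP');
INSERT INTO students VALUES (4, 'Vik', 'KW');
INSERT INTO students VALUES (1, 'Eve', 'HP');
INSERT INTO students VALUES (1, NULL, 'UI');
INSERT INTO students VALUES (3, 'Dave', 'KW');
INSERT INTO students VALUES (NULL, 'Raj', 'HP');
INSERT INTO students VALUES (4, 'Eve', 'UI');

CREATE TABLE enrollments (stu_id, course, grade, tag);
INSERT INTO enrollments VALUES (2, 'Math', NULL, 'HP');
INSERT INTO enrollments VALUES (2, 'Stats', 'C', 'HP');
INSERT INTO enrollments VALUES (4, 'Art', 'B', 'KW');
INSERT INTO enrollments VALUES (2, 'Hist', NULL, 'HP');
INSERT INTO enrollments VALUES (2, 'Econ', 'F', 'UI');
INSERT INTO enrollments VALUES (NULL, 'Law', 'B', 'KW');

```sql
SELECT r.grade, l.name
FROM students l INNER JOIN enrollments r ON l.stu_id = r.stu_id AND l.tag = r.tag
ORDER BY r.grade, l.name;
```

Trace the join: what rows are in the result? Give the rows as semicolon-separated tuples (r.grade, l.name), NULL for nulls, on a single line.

(B, Vik)

INNER JOIN keeps only pairs where the ON condition holds.
Matching on l.stu_id = r.stu_id AND l.tag = r.tag. A NULL in a compared column never satisfies the condition.
- l (stu_id=4, tag=HP) has no partner → excluded.
- l (stu_id=4, tag=KW) pairs with 1 row(s) of r.
- l (stu_id=1, tag=HP) has no partner → excluded.
- l (stu_id=1, tag=UI) has no partner → excluded.
- l (stu_id=3, tag=KW) has no partner → excluded.
- l (stu_id=NULL, tag=HP) has no partner → excluded.
- l (stu_id=4, tag=UI) has no partner → excluded.
After projecting and ordering:
r.grade | l.name
B | Vik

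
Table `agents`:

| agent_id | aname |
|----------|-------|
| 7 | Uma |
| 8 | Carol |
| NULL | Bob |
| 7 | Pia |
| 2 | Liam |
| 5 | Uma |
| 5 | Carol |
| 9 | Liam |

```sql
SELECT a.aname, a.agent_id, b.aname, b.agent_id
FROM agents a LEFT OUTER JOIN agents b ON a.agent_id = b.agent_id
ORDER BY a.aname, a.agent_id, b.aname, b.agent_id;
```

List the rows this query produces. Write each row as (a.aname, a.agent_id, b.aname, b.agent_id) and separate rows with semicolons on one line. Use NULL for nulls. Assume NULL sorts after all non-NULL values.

(Bob, NULL, NULL, NULL); (Carol, 5, Carol, 5); (Carol, 5, Uma, 5); (Carol, 8, Carol, 8); (Liam, 2, Liam, 2); (Liam, 9, Liam, 9); (Pia, 7, Pia, 7); (Pia, 7, Uma, 7); (Uma, 5, Carol, 5); (Uma, 5, Uma, 5); (Uma, 7, Pia, 7); (Uma, 7, Uma, 7)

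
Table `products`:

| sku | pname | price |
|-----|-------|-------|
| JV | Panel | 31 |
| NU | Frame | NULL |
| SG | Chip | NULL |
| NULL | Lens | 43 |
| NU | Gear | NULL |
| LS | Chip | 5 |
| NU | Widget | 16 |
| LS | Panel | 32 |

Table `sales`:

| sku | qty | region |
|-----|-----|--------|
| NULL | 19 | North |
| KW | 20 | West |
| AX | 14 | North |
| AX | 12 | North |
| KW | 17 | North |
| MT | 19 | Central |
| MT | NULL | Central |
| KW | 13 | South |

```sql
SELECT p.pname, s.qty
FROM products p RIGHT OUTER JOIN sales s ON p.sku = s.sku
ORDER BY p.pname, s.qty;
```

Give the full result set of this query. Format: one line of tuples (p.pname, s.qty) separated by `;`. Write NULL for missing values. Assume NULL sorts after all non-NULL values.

(NULL, 12); (NULL, 13); (NULL, 14); (NULL, 17); (NULL, 19); (NULL, 19); (NULL, 20); (NULL, NULL)

RIGHT JOIN keeps every row from `sales`; unmatched rows get NULL for `products`'s columns.
Matching on p.sku = s.sku. A NULL in a compared column never satisfies the condition.
- p (sku=JV) has no partner in s.
- p (sku=NU) has no partner in s.
- p (sku=SG) has no partner in s.
- p (sku=NULL) has no partner in s.
- p (sku=NU) has no partner in s.
- p (sku=LS) has no partner in s.
- p (sku=NU) has no partner in s.
- p (sku=LS) has no partner in s.
- 8 row(s) from s found no p partner → padded with NULL.
After projecting and ordering:
p.pname | s.qty
NULL | 12
NULL | 13
NULL | 14
NULL | 17
NULL | 19
NULL | 19
NULL | 20
NULL | NULL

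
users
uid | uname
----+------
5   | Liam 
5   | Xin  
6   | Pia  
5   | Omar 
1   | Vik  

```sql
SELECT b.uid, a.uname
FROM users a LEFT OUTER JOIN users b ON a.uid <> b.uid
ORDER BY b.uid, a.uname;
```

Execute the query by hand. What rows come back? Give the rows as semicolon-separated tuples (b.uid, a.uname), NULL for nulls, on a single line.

LEFT JOIN keeps every row from `users a`; unmatched rows get NULL for `users b`'s columns.
Matching on a.uid <> b.uid.
- a[0] uid=5 → 2 match(es) in b → 2 row(s).
- a[1] uid=5 → 2 match(es) in b → 2 row(s).
- a[2] uid=6 → 4 match(es) in b → 4 row(s).
- a[3] uid=5 → 2 match(es) in b → 2 row(s).
- a[4] uid=1 → 4 match(es) in b → 4 row(s).

(1, Liam); (1, Omar); (1, Pia); (1, Xin); (5, Pia); (5, Pia); (5, Pia); (5, Vik); (5, Vik); (5, Vik); (6, Liam); (6, Omar); (6, Vik); (6, Xin)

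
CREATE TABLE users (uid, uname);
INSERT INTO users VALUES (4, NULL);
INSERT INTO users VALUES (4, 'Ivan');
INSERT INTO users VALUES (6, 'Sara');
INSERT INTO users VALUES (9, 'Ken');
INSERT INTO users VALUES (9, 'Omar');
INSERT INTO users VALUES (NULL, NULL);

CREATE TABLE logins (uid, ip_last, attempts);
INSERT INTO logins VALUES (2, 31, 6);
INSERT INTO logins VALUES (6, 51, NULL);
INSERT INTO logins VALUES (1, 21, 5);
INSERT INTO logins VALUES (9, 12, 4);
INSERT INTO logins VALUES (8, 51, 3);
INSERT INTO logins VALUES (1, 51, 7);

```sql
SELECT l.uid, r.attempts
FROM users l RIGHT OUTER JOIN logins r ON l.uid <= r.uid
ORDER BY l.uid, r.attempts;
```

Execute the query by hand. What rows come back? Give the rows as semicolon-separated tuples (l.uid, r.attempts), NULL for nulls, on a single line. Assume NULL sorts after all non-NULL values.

(4, 3); (4, 3); (4, 4); (4, 4); (4, NULL); (4, NULL); (6, 3); (6, 4); (6, NULL); (9, 4); (9, 4); (NULL, 5); (NULL, 6); (NULL, 7)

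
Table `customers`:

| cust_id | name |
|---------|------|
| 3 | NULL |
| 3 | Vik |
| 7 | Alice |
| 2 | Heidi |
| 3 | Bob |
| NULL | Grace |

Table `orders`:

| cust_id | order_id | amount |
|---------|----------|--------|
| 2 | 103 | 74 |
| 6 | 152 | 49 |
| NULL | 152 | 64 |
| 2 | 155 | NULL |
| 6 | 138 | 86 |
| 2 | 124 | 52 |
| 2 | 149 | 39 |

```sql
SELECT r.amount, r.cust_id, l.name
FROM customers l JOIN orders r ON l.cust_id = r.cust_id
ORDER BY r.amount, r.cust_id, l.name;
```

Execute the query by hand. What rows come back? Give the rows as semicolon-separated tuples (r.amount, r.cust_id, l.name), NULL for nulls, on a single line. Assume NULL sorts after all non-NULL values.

(39, 2, Heidi); (52, 2, Heidi); (74, 2, Heidi); (NULL, 2, Heidi)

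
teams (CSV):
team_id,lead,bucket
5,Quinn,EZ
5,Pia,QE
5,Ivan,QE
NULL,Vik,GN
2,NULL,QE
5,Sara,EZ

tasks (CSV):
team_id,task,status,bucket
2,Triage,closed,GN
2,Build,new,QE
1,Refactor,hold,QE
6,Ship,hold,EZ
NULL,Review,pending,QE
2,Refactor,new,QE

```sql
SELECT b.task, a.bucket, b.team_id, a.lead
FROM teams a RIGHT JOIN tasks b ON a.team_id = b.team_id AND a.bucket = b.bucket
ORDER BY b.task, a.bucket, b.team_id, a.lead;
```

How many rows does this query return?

RIGHT JOIN keeps every row from `tasks`; unmatched rows get NULL for `teams`'s columns.
Matching on a.team_id = b.team_id AND a.bucket = b.bucket. A NULL in a compared column never satisfies the condition.
- a row (team_id=5, bucket=EZ): no match.
- a row (team_id=5, bucket=QE): no match.
- a row (team_id=5, bucket=QE): no match.
- a row (team_id=NULL, bucket=GN): no match.
- a row (team_id=2, bucket=QE): matches 2 b row(s) → 2 output row(s).
- a row (team_id=5, bucket=EZ): no match.
- 4 b row(s) had no a match → kept, a columns NULL.
Total: 2 matched + 4 padded = 6 rows.

6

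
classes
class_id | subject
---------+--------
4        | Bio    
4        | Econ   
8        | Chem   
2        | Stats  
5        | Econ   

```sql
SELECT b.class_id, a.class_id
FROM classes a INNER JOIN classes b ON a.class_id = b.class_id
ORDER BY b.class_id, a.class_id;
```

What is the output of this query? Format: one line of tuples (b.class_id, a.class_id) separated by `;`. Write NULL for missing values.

(2, 2); (4, 4); (4, 4); (4, 4); (4, 4); (5, 5); (8, 8)

INNER JOIN keeps only pairs where the ON condition holds.
Matching on a.class_id = b.class_id.
- a row (class_id=4): matches 2 b row(s) → 2 output row(s).
- a row (class_id=4): matches 2 b row(s) → 2 output row(s).
- a row (class_id=8): matches 1 b row(s) → 1 output row(s).
- a row (class_id=2): matches 1 b row(s) → 1 output row(s).
- a row (class_id=5): matches 1 b row(s) → 1 output row(s).
After projecting and ordering:
b.class_id | a.class_id
2 | 2
4 | 4
4 | 4
4 | 4
4 | 4
5 | 5
8 | 8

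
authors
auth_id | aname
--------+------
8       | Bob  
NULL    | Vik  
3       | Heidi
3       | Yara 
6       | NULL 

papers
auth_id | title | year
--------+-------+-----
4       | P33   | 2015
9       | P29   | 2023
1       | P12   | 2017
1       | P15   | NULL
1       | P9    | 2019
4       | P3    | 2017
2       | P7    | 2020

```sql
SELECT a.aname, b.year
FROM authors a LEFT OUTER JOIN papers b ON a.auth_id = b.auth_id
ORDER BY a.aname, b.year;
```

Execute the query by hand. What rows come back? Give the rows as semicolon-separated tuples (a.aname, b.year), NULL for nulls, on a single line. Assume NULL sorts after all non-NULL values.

LEFT JOIN keeps every row from `authors`; unmatched rows get NULL for `papers`'s columns.
Matching on a.auth_id = b.auth_id. A NULL in a compared column never satisfies the condition.
Matched pairs: 0; unmatched a rows kept: 5.

(Bob, NULL); (Heidi, NULL); (Vik, NULL); (Yara, NULL); (NULL, NULL)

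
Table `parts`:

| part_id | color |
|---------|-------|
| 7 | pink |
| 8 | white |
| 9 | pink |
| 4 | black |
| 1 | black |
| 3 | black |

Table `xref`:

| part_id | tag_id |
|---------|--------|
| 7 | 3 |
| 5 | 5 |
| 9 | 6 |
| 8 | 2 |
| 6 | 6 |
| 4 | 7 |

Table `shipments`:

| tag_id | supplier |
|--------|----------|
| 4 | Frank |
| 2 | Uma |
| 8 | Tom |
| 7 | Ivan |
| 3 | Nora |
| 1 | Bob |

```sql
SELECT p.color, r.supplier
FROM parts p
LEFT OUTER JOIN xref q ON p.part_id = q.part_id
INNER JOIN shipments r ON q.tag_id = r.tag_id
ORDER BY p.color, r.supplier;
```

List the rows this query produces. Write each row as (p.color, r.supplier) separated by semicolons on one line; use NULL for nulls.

Evaluate left to right. First `parts p LEFT JOIN xref q` on part_id: 6 row(s).
Then INNER JOIN `shipments r` on tag_id: keep only rows whose q.tag_id appears in r.

(black, Ivan); (pink, Nora); (white, Uma)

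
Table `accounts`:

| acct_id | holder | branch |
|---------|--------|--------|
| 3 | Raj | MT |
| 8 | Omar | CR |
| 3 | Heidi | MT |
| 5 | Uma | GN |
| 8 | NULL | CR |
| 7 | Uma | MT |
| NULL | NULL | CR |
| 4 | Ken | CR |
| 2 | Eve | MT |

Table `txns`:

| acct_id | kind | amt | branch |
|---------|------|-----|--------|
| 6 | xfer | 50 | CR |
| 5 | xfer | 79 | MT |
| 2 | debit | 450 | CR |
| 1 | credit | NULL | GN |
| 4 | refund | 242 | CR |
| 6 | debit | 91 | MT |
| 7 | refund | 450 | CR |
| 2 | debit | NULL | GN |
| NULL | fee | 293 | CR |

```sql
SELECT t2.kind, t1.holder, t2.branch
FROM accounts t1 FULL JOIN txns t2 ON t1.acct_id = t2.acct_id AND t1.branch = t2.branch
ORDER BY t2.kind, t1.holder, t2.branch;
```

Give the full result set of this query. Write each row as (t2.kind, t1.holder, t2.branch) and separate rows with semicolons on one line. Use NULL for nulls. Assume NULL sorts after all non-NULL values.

(credit, NULL, GN); (debit, NULL, CR); (debit, NULL, GN); (debit, NULL, MT); (fee, NULL, CR); (refund, Ken, CR); (refund, NULL, CR); (xfer, NULL, CR); (xfer, NULL, MT); (NULL, Eve, NULL); (NULL, Heidi, NULL); (NULL, Omar, NULL); (NULL, Raj, NULL); (NULL, Uma, NULL); (NULL, Uma, NULL); (NULL, NULL, NULL); (NULL, NULL, NULL)

FULL OUTER JOIN keeps every row from both sides; unmatched rows get NULL for the other side's columns.
Matching on t1.acct_id = t2.acct_id AND t1.branch = t2.branch. A NULL in a compared column never satisfies the condition.
- acct_id=3, branch=MT: no t2 row matches, row kept with t2 columns NULL.
- acct_id=8, branch=CR: no t2 row matches, row kept with t2 columns NULL.
- acct_id=3, branch=MT: no t2 row matches, row kept with t2 columns NULL.
- acct_id=5, branch=GN: no t2 row matches, row kept with t2 columns NULL.
- acct_id=8, branch=CR: no t2 row matches, row kept with t2 columns NULL.
- acct_id=7, branch=MT: no t2 row matches, row kept with t2 columns NULL.
- acct_id=NULL, branch=CR: no t2 row matches, row kept with t2 columns NULL.
- acct_id=4, branch=CR: 1 matching t2 row(s), so 1 row(s) emitted.
- acct_id=2, branch=MT: no t2 row matches, row kept with t2 columns NULL.
- plus 8 unmatched t2 row(s), each kept with NULL t1 columns.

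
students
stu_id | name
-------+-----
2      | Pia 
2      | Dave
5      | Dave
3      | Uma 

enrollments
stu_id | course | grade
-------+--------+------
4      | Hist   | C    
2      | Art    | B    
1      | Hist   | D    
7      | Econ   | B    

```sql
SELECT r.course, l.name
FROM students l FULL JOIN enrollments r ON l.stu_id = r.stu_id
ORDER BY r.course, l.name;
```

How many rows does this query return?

FULL OUTER JOIN keeps every row from both sides; unmatched rows get NULL for the other side's columns.
Matching on l.stu_id = r.stu_id.
- l[0] stu_id=2 → 1 match(es) in r → 1 row(s).
- l[1] stu_id=2 → 1 match(es) in r → 1 row(s).
- l[2] stu_id=5 → no match; kept with NULLs on the r side.
- l[3] stu_id=3 → no match; kept with NULLs on the r side.
- plus 3 unmatched r row(s), each kept with NULL l columns.
Total: 2 matched + 5 padded = 7 rows.

7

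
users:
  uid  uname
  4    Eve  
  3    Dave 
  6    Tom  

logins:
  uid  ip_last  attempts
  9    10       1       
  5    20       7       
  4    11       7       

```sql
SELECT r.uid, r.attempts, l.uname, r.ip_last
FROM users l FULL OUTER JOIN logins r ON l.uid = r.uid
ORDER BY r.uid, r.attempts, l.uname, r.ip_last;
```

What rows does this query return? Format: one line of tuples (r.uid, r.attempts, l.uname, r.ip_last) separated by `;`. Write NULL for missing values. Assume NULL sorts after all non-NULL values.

FULL OUTER JOIN keeps every row from both sides; unmatched rows get NULL for the other side's columns.
Matching on l.uid = r.uid.
- l row (uid=4): matches 1 r row(s) → 1 output row(s).
- l row (uid=3): no match → kept, r columns NULL.
- l row (uid=6): no match → kept, r columns NULL.
- 2 r row(s) had no l match → kept, l columns NULL.
After projecting and ordering:
r.uid | r.attempts | l.uname | r.ip_last
4 | 7 | Eve | 11
5 | 7 | NULL | 20
9 | 1 | NULL | 10
NULL | NULL | Dave | NULL
NULL | NULL | Tom | NULL

(4, 7, Eve, 11); (5, 7, NULL, 20); (9, 1, NULL, 10); (NULL, NULL, Dave, NULL); (NULL, NULL, Tom, NULL)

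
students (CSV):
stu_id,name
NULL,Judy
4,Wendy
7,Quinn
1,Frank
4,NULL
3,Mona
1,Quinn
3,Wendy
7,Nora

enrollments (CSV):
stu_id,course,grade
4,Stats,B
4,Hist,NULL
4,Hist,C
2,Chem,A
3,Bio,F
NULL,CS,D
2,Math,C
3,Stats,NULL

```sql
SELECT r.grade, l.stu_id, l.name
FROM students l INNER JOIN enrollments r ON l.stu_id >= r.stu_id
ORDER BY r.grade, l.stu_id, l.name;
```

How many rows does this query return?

INNER JOIN keeps only pairs where the ON condition holds.
Matching on l.stu_id >= r.stu_id. A NULL in a compared column never satisfies the condition.
- l[0] stu_id=NULL → no match; dropped.
- l[1] stu_id=4 → 7 match(es) in r → 7 row(s).
- l[2] stu_id=7 → 7 match(es) in r → 7 row(s).
- l[3] stu_id=1 → no match; dropped.
- l[4] stu_id=4 → 7 match(es) in r → 7 row(s).
- l[5] stu_id=3 → 4 match(es) in r → 4 row(s).
- l[6] stu_id=1 → no match; dropped.
- l[7] stu_id=3 → 4 match(es) in r → 4 row(s).
- l[8] stu_id=7 → 7 match(es) in r → 7 row(s).
Total: 36 rows.

36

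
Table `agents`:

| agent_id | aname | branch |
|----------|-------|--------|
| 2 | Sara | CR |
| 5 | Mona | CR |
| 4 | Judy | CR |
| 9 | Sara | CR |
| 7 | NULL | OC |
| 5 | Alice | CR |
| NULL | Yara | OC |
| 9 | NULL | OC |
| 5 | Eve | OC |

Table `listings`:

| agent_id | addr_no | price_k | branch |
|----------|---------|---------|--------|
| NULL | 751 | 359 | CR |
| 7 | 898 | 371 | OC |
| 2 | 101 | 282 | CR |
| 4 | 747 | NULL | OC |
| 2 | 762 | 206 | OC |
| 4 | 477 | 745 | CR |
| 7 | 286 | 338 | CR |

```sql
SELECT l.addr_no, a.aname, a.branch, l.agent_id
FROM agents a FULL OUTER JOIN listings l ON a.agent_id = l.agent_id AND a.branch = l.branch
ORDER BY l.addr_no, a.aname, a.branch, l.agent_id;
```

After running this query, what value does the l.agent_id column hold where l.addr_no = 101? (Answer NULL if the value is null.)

2

FULL OUTER JOIN keeps every row from both sides; unmatched rows get NULL for the other side's columns.
Matching on a.agent_id = l.agent_id AND a.branch = l.branch. A NULL in a compared column never satisfies the condition.
- agent_id=2, branch=CR: 1 matching l row(s), so 1 row(s) emitted.
- agent_id=5, branch=CR: no l row matches, row kept with l columns NULL.
- agent_id=4, branch=CR: 1 matching l row(s), so 1 row(s) emitted.
- agent_id=9, branch=CR: no l row matches, row kept with l columns NULL.
- agent_id=7, branch=OC: 1 matching l row(s), so 1 row(s) emitted.
- agent_id=5, branch=CR: no l row matches, row kept with l columns NULL.
- agent_id=NULL, branch=OC: no l row matches, row kept with l columns NULL.
- agent_id=9, branch=OC: no l row matches, row kept with l columns NULL.
- agent_id=5, branch=OC: no l row matches, row kept with l columns NULL.
- 4 row(s) from l found no a partner → padded with NULL.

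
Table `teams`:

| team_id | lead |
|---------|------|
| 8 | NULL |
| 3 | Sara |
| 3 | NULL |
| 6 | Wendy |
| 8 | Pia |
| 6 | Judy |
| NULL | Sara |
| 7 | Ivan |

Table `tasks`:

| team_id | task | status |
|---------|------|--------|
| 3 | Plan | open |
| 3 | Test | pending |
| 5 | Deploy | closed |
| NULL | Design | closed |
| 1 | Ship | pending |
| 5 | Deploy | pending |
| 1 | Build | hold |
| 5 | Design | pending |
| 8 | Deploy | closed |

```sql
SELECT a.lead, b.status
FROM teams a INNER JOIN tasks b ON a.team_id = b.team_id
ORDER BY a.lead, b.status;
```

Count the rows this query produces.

6

INNER JOIN keeps only pairs where the ON condition holds.
Matching on a.team_id = b.team_id. A NULL in a compared column never satisfies the condition.
- a[0] team_id=8 → 1 match(es) in b → 1 row(s).
- a[1] team_id=3 → 2 match(es) in b → 2 row(s).
- a[2] team_id=3 → 2 match(es) in b → 2 row(s).
- a[3] team_id=6 → no match; dropped.
- a[4] team_id=8 → 1 match(es) in b → 1 row(s).
- a[5] team_id=6 → no match; dropped.
- a[6] team_id=NULL → no match; dropped.
- a[7] team_id=7 → no match; dropped.
Total: 6 rows.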